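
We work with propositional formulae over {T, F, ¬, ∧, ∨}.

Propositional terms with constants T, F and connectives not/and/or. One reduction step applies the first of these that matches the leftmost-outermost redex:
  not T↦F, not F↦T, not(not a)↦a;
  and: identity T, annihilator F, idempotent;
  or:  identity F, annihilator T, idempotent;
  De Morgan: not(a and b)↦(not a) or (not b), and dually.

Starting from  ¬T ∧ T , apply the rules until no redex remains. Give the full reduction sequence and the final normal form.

Answer: normal form = F  (in 2 steps)

Reduction:
  start: ¬T ∧ T
  [1] ¬T
  [2] F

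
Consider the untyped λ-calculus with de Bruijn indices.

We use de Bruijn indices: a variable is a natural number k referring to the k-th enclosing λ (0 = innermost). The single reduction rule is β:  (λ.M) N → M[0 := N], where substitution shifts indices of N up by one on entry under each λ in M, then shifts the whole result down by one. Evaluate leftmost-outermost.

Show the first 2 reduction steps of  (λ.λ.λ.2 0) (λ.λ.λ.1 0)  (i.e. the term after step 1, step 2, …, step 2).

  start: (λ.λ.λ.2 0) (λ.λ.λ.1 0)
  step 1: λ.λ.(λ.λ.λ.1 0) 0
  step 2: λ.λ.λ.λ.1 0

Answer: after 2 steps: λ.λ.λ.λ.1 0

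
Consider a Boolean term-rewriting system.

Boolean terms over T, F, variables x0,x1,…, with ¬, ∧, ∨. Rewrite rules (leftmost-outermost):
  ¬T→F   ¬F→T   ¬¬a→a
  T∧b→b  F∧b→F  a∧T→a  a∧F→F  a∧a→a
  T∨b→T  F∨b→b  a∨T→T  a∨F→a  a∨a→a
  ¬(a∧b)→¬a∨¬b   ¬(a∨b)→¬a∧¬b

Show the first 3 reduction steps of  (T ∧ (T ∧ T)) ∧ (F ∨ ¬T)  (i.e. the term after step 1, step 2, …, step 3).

Answer: after 3 steps: F ∨ ¬T

Derivation:
  start: (T ∧ (T ∧ T)) ∧ (F ∨ ¬T)
  →1  (T ∧ T) ∧ (F ∨ ¬T)
  →2  T ∧ (F ∨ ¬T)
  →3  F ∨ ¬T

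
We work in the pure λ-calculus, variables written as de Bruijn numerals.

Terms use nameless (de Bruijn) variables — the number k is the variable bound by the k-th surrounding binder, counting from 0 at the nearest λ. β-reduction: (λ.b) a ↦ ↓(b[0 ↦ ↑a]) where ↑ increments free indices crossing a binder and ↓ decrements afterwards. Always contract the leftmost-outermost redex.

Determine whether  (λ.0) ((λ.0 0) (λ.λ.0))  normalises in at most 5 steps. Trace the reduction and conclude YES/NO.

  start: (λ.0) ((λ.0 0) (λ.λ.0))
  →1  (λ.0 0) (λ.λ.0)
  →2  (λ.λ.0) (λ.λ.0)
  →3  λ.0

Answer: YES — reaches normal form λ.0 in 3 ≤ 5 steps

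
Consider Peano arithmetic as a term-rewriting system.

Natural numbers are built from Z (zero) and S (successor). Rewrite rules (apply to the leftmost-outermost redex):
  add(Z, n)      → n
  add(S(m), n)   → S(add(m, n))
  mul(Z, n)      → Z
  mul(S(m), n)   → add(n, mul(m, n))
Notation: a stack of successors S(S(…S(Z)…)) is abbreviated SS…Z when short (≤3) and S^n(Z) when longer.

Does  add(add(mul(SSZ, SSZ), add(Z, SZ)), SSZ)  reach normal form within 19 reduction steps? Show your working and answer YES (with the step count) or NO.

  start: add(add(mul(SSZ, SSZ), add(Z, SZ)), SSZ)
  [1] add(add(add(SSZ, mul(SZ, SSZ)), add(Z, SZ)), SSZ)
  [2] add(add(S(add(SZ, mul(SZ, SSZ))), add(Z, SZ)), SSZ)
  [3] add(S(add(add(SZ, mul(SZ, SSZ)), add(Z, SZ))), SSZ)
  [4] S(add(add(add(SZ, mul(SZ, SSZ)), add(Z, SZ)), SSZ))
  [5] S(add(add(S(add(Z, mul(SZ, SSZ))), add(Z, SZ)), SSZ))
  [6] S(add(S(add(add(Z, mul(SZ, SSZ)), add(Z, SZ))), SSZ))
  [7] S(S(add(add(add(Z, mul(SZ, SSZ)), add(Z, SZ)), SSZ)))
  [8] S(S(add(add(mul(SZ, SSZ), add(Z, SZ)), SSZ)))
  [9] S(S(add(add(add(SSZ, mul(Z, SSZ)), add(Z, SZ)), SSZ)))
  [10] S(S(add(add(S(add(SZ, mul(Z, SSZ))), add(Z, SZ)), SSZ)))
  [11] S(S(add(S(add(add(SZ, mul(Z, SSZ)), add(Z, SZ))), SSZ)))
  [12] S(S(S(add(add(add(SZ, mul(Z, SSZ)), add(Z, SZ)), SSZ))))
  [13] S(S(S(add(add(S(add(Z, mul(Z, SSZ))), add(Z, SZ)), SSZ))))
  [14] S(S(S(add(S(add(add(Z, mul(Z, SSZ)), add(Z, SZ))), SSZ))))
  [15] S(S(S(S(add(add(add(Z, mul(Z, SSZ)), add(Z, SZ)), SSZ)))))
  [16] S(S(S(S(add(add(mul(Z, SSZ), add(Z, SZ)), SSZ)))))
  [17] S(S(S(S(add(add(Z, add(Z, SZ)), SSZ)))))
  [18] S(S(S(S(add(add(Z, SZ), SSZ)))))
  [19] S(S(S(S(add(SZ, SSZ)))))

Answer: NO — after 19 steps the term is S(S(S(S(add(SZ, SSZ))))), not yet normal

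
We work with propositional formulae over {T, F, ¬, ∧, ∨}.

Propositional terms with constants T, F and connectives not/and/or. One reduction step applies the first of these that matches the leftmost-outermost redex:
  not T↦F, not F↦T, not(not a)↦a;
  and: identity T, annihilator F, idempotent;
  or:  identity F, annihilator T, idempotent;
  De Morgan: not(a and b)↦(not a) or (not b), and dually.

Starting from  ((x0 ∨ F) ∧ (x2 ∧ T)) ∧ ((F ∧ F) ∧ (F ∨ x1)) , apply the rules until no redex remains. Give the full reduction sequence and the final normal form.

Answer: normal form = F  (in 5 steps)

Working:
  start: ((x0 ∨ F) ∧ (x2 ∧ T)) ∧ ((F ∧ F) ∧ (F ∨ x1))
  [1] (x0 ∧ (x2 ∧ T)) ∧ ((F ∧ F) ∧ (F ∨ x1))
  [2] (x0 ∧ x2) ∧ ((F ∧ F) ∧ (F ∨ x1))
  [3] (x0 ∧ x2) ∧ (F ∧ (F ∨ x1))
  [4] (x0 ∧ x2) ∧ F
  [5] F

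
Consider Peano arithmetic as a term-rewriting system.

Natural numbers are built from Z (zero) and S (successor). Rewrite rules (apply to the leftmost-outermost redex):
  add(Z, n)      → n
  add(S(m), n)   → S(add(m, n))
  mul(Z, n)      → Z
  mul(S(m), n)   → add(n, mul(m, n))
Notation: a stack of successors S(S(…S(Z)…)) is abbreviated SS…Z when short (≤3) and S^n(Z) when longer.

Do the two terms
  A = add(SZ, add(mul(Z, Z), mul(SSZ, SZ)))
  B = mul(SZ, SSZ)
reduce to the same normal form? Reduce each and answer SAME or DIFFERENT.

Term A:
  start: add(SZ, add(mul(Z, Z), mul(SSZ, SZ)))
  [1] S(add(Z, add(mul(Z, Z), mul(SSZ, SZ))))
  [2] S(add(mul(Z, Z), mul(SSZ, SZ)))
  [3] S(add(Z, mul(SSZ, SZ)))
  [4] S(mul(SSZ, SZ))
  [5] S(add(SZ, mul(SZ, SZ)))
  [6] S(S(add(Z, mul(SZ, SZ))))
  [7] S(S(mul(SZ, SZ)))
  [8] S(S(add(SZ, mul(Z, SZ))))
  [9] S(S(S(add(Z, mul(Z, SZ)))))
  [10] S(S(S(mul(Z, SZ))))
  [11] SSSZ

Term B:
  start: mul(SZ, SSZ)
  [1] add(SSZ, mul(Z, SSZ))
  [2] S(add(SZ, mul(Z, SSZ)))
  [3] S(S(add(Z, mul(Z, SSZ))))
  [4] S(S(mul(Z, SSZ)))
  [5] SSZ

Answer: DIFFERENT — A ⇓ SSSZ, B ⇓ SSZ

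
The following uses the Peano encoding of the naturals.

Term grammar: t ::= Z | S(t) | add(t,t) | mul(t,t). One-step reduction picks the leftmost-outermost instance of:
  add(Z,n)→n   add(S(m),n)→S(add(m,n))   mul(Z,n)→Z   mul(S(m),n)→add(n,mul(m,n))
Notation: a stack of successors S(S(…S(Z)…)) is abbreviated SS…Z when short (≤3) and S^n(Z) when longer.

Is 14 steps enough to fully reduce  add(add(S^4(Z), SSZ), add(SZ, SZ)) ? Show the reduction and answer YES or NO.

  start: add(add(S^4(Z), SSZ), add(SZ, SZ))
  →1  add(S(add(SSSZ, SSZ)), add(SZ, SZ))
  →2  S(add(add(SSSZ, SSZ), add(SZ, SZ)))
  →3  S(add(S(add(SSZ, SSZ)), add(SZ, SZ)))
  →4  S(S(add(add(SSZ, SSZ), add(SZ, SZ))))
  →5  S(S(add(S(add(SZ, SSZ)), add(SZ, SZ))))
  →6  S(S(S(add(add(SZ, SSZ), add(SZ, SZ)))))
  →7  S(S(S(add(S(add(Z, SSZ)), add(SZ, SZ)))))
  →8  S(S(S(S(add(add(Z, SSZ), add(SZ, SZ))))))
  →9  S(S(S(S(add(SSZ, add(SZ, SZ))))))
  →10  S(S(S(S(S(add(SZ, add(SZ, SZ)))))))
  →11  S(S(S(S(S(S(add(Z, add(SZ, SZ))))))))
  →12  S(S(S(S(S(S(add(SZ, SZ)))))))
  →13  S(S(S(S(S(S(S(add(Z, SZ))))))))
  →14  S^8(Z)

Answer: YES — reaches normal form S^8(Z) in 14 ≤ 14 steps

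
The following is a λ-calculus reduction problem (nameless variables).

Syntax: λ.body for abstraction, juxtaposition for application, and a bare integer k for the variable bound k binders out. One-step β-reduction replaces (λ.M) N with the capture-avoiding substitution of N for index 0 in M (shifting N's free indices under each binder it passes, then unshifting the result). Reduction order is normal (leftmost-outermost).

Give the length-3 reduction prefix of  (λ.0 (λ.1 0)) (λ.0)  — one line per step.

  start: (λ.0 (λ.1 0)) (λ.0)
  step 1: (λ.0) (λ.(λ.0) 0)
  step 2: λ.(λ.0) 0
  step 3: λ.0

Answer: after 3 steps: λ.0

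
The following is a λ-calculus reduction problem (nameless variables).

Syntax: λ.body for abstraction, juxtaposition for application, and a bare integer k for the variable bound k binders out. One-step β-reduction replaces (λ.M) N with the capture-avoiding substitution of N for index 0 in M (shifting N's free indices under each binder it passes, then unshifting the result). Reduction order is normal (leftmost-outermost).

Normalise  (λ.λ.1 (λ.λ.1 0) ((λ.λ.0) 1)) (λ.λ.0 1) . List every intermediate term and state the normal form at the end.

Answer: normal form = λ.λ.λ.1 0  (in 5 steps)

Reduction:
  start: (λ.λ.1 (λ.λ.1 0) ((λ.λ.0) 1)) (λ.λ.0 1)
  →1  λ.(λ.λ.0 1) (λ.λ.1 0) ((λ.λ.0) (λ.λ.0 1))
  →2  λ.(λ.0 (λ.λ.1 0)) ((λ.λ.0) (λ.λ.0 1))
  →3  λ.(λ.λ.0) (λ.λ.0 1) (λ.λ.1 0)
  →4  λ.(λ.0) (λ.λ.1 0)
  →5  λ.λ.λ.1 0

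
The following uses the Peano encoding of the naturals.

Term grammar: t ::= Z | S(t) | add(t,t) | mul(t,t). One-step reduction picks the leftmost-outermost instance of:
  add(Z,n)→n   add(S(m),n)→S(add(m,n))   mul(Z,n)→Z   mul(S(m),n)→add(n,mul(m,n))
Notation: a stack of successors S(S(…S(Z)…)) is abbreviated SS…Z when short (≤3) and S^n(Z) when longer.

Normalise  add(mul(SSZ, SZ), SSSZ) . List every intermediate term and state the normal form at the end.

  start: add(mul(SSZ, SZ), SSSZ)
  step 1: add(add(SZ, mul(SZ, SZ)), SSSZ)
  step 2: add(S(add(Z, mul(SZ, SZ))), SSSZ)
  step 3: S(add(add(Z, mul(SZ, SZ)), SSSZ))
  step 4: S(add(mul(SZ, SZ), SSSZ))
  step 5: S(add(add(SZ, mul(Z, SZ)), SSSZ))
  step 6: S(add(S(add(Z, mul(Z, SZ))), SSSZ))
  step 7: S(S(add(add(Z, mul(Z, SZ)), SSSZ)))
  step 8: S(S(add(mul(Z, SZ), SSSZ)))
  step 9: S(S(add(Z, SSSZ)))
  step 10: S^5(Z)

Answer: normal form = S^5(Z)  (in 10 steps)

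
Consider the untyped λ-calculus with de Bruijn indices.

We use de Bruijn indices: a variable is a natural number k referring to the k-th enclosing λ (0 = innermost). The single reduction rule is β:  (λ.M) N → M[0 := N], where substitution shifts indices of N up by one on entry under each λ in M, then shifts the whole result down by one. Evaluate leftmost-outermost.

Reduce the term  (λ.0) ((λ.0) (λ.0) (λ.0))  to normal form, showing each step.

Answer: normal form = λ.0  (in 3 steps)

Reduction:
  start: (λ.0) ((λ.0) (λ.0) (λ.0))
  →1  (λ.0) (λ.0) (λ.0)
  →2  (λ.0) (λ.0)
  →3  λ.0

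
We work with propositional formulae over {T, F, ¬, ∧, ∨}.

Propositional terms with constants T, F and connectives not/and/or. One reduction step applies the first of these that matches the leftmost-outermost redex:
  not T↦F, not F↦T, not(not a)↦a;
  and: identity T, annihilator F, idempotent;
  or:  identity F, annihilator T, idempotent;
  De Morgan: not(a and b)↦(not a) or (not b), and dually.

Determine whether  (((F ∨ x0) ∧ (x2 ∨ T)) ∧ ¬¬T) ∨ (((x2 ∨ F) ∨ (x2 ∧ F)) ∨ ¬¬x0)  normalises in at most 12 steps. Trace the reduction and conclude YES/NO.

Answer: YES — reaches normal form x0 ∨ (x2 ∨ x0) in 9 ≤ 12 steps

Working:
  start: (((F ∨ x0) ∧ (x2 ∨ T)) ∧ ¬¬T) ∨ (((x2 ∨ F) ∨ (x2 ∧ F)) ∨ ¬¬x0)
  step 1: ((x0 ∧ (x2 ∨ T)) ∧ ¬¬T) ∨ (((x2 ∨ F) ∨ (x2 ∧ F)) ∨ ¬¬x0)
  step 2: ((x0 ∧ T) ∧ ¬¬T) ∨ (((x2 ∨ F) ∨ (x2 ∧ F)) ∨ ¬¬x0)
  step 3: (x0 ∧ ¬¬T) ∨ (((x2 ∨ F) ∨ (x2 ∧ F)) ∨ ¬¬x0)
  step 4: (x0 ∧ T) ∨ (((x2 ∨ F) ∨ (x2 ∧ F)) ∨ ¬¬x0)
  step 5: x0 ∨ (((x2 ∨ F) ∨ (x2 ∧ F)) ∨ ¬¬x0)
  step 6: x0 ∨ ((x2 ∨ (x2 ∧ F)) ∨ ¬¬x0)
  step 7: x0 ∨ ((x2 ∨ F) ∨ ¬¬x0)
  step 8: x0 ∨ (x2 ∨ ¬¬x0)
  step 9: x0 ∨ (x2 ∨ x0)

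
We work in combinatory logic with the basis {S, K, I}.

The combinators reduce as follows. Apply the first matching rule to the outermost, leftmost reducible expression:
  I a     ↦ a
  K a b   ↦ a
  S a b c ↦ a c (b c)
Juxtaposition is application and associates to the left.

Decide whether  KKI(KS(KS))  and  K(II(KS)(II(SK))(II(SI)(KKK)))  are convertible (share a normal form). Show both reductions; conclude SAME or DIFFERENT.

Answer: DIFFERENT — A ⇓ KS, B ⇓ K(S(SIK))

Derivation:
Term A:
  start: KKI(KS(KS))
  step 1: K(KS(KS))
  step 2: KS

Term B:
  start: K(II(KS)(II(SK))(II(SI)(KKK)))
  step 1: K(I(KS)(II(SK))(II(SI)(KKK)))
  step 2: K(KS(II(SK))(II(SI)(KKK)))
  step 3: K(S(II(SI)(KKK)))
  step 4: K(S(I(SI)(KKK)))
  step 5: K(S(SI(KKK)))
  step 6: K(S(SIK))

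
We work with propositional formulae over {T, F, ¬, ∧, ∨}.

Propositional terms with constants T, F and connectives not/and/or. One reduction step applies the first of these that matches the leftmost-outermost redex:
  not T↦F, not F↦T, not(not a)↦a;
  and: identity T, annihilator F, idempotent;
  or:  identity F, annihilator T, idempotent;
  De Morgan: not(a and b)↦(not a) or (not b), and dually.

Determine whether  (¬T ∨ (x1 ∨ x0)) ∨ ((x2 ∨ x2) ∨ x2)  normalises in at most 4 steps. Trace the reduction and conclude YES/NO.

  start: (¬T ∨ (x1 ∨ x0)) ∨ ((x2 ∨ x2) ∨ x2)
  [1] (F ∨ (x1 ∨ x0)) ∨ ((x2 ∨ x2) ∨ x2)
  [2] (x1 ∨ x0) ∨ ((x2 ∨ x2) ∨ x2)
  [3] (x1 ∨ x0) ∨ (x2 ∨ x2)
  [4] (x1 ∨ x0) ∨ x2

Answer: YES — reaches normal form (x1 ∨ x0) ∨ x2 in 4 ≤ 4 steps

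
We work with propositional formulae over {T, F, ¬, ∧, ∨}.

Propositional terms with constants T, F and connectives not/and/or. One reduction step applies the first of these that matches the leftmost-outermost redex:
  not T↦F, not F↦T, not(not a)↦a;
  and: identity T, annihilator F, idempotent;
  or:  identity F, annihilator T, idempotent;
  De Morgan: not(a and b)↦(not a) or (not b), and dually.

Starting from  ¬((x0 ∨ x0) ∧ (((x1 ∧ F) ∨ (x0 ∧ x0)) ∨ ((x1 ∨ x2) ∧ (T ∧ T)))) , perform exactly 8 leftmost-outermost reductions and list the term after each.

  start: ¬((x0 ∨ x0) ∧ (((x1 ∧ F) ∨ (x0 ∧ x0)) ∨ ((x1 ∨ x2) ∧ (T ∧ T))))
  →1  ¬(x0 ∨ x0) ∨ ¬(((x1 ∧ F) ∨ (x0 ∧ x0)) ∨ ((x1 ∨ x2) ∧ (T ∧ T)))
  →2  (¬x0 ∧ ¬x0) ∨ ¬(((x1 ∧ F) ∨ (x0 ∧ x0)) ∨ ((x1 ∨ x2) ∧ (T ∧ T)))
  →3  ¬x0 ∨ ¬(((x1 ∧ F) ∨ (x0 ∧ x0)) ∨ ((x1 ∨ x2) ∧ (T ∧ T)))
  →4  ¬x0 ∨ (¬((x1 ∧ F) ∨ (x0 ∧ x0)) ∧ ¬((x1 ∨ x2) ∧ (T ∧ T)))
  →5  ¬x0 ∨ ((¬(x1 ∧ F) ∧ ¬(x0 ∧ x0)) ∧ ¬((x1 ∨ x2) ∧ (T ∧ T)))
  →6  ¬x0 ∨ (((¬x1 ∨ ¬F) ∧ ¬(x0 ∧ x0)) ∧ ¬((x1 ∨ x2) ∧ (T ∧ T)))
  →7  ¬x0 ∨ (((¬x1 ∨ T) ∧ ¬(x0 ∧ x0)) ∧ ¬((x1 ∨ x2) ∧ (T ∧ T)))
  →8  ¬x0 ∨ ((T ∧ ¬(x0 ∧ x0)) ∧ ¬((x1 ∨ x2) ∧ (T ∧ T)))

Answer: after 8 steps: ¬x0 ∨ ((T ∧ ¬(x0 ∧ x0)) ∧ ¬((x1 ∨ x2) ∧ (T ∧ T)))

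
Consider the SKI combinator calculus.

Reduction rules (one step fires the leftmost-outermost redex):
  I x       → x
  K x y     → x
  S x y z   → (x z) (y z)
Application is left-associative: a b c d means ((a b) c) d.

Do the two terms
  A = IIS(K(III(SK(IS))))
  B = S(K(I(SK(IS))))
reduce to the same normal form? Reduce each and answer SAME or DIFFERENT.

Answer: SAME — A ⇓ S(K(SKS)), B ⇓ S(K(SKS))

Working:
Term A:
  start: IIS(K(III(SK(IS))))
  step 1: IS(K(III(SK(IS))))
  step 2: S(K(III(SK(IS))))
  step 3: S(K(II(SK(IS))))
  step 4: S(K(I(SK(IS))))
  step 5: S(K(SK(IS)))
  step 6: S(K(SKS))

Term B:
  start: S(K(I(SK(IS))))
  step 1: S(K(SK(IS)))
  step 2: S(K(SKS))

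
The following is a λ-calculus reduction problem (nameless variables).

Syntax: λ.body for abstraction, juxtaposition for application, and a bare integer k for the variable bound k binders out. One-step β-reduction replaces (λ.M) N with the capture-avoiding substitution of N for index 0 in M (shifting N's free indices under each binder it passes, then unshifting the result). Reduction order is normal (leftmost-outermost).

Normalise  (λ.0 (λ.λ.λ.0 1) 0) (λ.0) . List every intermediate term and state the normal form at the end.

Answer: normal form = λ.λ.0 1  (in 3 steps)

Derivation:
  start: (λ.0 (λ.λ.λ.0 1) 0) (λ.0)
  step 1: (λ.0) (λ.λ.λ.0 1) (λ.0)
  step 2: (λ.λ.λ.0 1) (λ.0)
  step 3: λ.λ.0 1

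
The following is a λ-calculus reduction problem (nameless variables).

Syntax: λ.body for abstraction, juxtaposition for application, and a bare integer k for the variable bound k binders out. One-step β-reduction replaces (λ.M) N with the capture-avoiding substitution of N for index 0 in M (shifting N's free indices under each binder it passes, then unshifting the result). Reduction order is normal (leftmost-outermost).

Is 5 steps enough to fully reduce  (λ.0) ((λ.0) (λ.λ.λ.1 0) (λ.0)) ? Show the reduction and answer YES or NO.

Answer: YES — reaches normal form λ.λ.1 0 in 3 ≤ 5 steps

Reduction:
  start: (λ.0) ((λ.0) (λ.λ.λ.1 0) (λ.0))
  step 1: (λ.0) (λ.λ.λ.1 0) (λ.0)
  step 2: (λ.λ.λ.1 0) (λ.0)
  step 3: λ.λ.1 0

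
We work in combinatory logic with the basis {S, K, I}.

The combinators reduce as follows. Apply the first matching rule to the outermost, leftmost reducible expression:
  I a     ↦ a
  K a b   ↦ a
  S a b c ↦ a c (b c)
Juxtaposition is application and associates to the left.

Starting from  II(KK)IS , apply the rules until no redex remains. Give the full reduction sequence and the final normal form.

Answer: normal form = KS  (in 3 steps)

Working:
  start: II(KK)IS
  [1] I(KK)IS
  [2] KKIS
  [3] KS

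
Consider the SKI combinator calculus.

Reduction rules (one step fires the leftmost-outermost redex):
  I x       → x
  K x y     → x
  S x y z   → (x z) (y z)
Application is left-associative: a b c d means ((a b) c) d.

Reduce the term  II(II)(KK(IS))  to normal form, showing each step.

  start: II(II)(KK(IS))
  step 1: I(II)(KK(IS))
  step 2: II(KK(IS))
  step 3: I(KK(IS))
  step 4: KK(IS)
  step 5: K

Answer: normal form = K  (in 5 steps)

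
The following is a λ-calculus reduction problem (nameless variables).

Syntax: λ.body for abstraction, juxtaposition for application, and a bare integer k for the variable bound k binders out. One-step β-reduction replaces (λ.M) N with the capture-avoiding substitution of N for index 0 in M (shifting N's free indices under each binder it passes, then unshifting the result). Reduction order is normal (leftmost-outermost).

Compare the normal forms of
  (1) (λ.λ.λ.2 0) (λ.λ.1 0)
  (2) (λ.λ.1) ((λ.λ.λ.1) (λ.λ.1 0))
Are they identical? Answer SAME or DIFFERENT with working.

Term A:
  start: (λ.λ.λ.2 0) (λ.λ.1 0)
  step 1: λ.λ.(λ.λ.1 0) 0
  step 2: λ.λ.λ.1 0

Term B:
  start: (λ.λ.1) ((λ.λ.λ.1) (λ.λ.1 0))
  step 1: λ.(λ.λ.λ.1) (λ.λ.1 0)
  step 2: λ.λ.λ.1

Answer: DIFFERENT — A ⇓ λ.λ.λ.1 0, B ⇓ λ.λ.λ.1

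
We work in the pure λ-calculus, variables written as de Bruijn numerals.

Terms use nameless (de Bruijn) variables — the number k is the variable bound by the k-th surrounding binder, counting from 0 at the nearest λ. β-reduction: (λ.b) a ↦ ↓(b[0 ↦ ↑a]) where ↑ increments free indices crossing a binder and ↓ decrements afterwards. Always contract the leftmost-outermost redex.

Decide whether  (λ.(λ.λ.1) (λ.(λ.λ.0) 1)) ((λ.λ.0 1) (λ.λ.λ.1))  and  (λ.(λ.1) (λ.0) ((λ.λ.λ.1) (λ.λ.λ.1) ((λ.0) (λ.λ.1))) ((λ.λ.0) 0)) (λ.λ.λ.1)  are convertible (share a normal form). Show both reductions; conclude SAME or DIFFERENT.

Term A:
  start: (λ.(λ.λ.1) (λ.(λ.λ.0) 1)) ((λ.λ.0 1) (λ.λ.λ.1))
  →1  (λ.λ.1) (λ.(λ.λ.0) ((λ.λ.0 1) (λ.λ.λ.1)))
  →2  λ.λ.(λ.λ.0) ((λ.λ.0 1) (λ.λ.λ.1))
  →3  λ.λ.λ.0

Term B:
  start: (λ.(λ.1) (λ.0) ((λ.λ.λ.1) (λ.λ.λ.1) ((λ.0) (λ.λ.1))) ((λ.λ.0) 0)) (λ.λ.λ.1)
  →1  (λ.λ.λ.λ.1) (λ.0) ((λ.λ.λ.1) (λ.λ.λ.1) ((λ.0) (λ.λ.1))) ((λ.λ.0) (λ.λ.λ.1))
  →2  (λ.λ.λ.1) ((λ.λ.λ.1) (λ.λ.λ.1) ((λ.0) (λ.λ.1))) ((λ.λ.0) (λ.λ.λ.1))
  →3  (λ.λ.1) ((λ.λ.0) (λ.λ.λ.1))
  →4  λ.(λ.λ.0) (λ.λ.λ.1)
  →5  λ.λ.0

Answer: DIFFERENT — A ⇓ λ.λ.λ.0, B ⇓ λ.λ.0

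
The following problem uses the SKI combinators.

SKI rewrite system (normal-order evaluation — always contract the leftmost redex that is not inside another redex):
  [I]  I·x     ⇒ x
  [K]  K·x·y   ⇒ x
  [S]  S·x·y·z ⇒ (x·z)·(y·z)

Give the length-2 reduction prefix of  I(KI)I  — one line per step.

  start: I(KI)I
  step 1: KII
  step 2: I

Answer: after 2 steps: I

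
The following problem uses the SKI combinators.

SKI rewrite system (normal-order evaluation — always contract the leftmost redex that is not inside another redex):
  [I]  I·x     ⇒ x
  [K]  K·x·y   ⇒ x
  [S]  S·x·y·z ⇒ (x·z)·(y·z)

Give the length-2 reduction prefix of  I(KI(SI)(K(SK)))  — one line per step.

Answer: after 2 steps: I(K(SK))

Derivation:
  start: I(KI(SI)(K(SK)))
  step 1: KI(SI)(K(SK))
  step 2: I(K(SK))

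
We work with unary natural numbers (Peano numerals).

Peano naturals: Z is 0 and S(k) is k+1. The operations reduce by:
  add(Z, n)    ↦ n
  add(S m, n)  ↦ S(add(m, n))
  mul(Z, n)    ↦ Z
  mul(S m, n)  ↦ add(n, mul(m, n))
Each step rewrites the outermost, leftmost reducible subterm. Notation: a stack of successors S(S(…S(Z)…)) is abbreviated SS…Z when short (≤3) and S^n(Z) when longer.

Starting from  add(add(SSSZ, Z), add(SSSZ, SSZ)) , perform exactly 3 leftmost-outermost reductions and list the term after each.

  start: add(add(SSSZ, Z), add(SSSZ, SSZ))
  →1  add(S(add(SSZ, Z)), add(SSSZ, SSZ))
  →2  S(add(add(SSZ, Z), add(SSSZ, SSZ)))
  →3  S(add(S(add(SZ, Z)), add(SSSZ, SSZ)))

Answer: after 3 steps: S(add(S(add(SZ, Z)), add(SSSZ, SSZ)))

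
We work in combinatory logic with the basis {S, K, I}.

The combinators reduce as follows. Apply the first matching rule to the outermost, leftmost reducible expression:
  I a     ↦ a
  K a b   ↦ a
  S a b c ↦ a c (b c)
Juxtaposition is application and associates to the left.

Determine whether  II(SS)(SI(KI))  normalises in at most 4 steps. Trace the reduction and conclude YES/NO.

  start: II(SS)(SI(KI))
  →1  I(SS)(SI(KI))
  →2  SS(SI(KI))

Answer: YES — reaches normal form SS(SI(KI)) in 2 ≤ 4 steps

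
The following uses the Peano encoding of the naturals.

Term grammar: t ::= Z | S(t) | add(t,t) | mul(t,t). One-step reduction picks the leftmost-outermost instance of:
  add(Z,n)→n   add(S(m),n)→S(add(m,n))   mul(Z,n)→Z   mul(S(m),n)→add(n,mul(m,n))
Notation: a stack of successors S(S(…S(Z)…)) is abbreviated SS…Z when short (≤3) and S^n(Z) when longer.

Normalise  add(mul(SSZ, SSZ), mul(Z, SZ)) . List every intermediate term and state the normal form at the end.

Answer: normal form = S^4(Z)  (in 15 steps)

Derivation:
  start: add(mul(SSZ, SSZ), mul(Z, SZ))
  →1  add(add(SSZ, mul(SZ, SSZ)), mul(Z, SZ))
  →2  add(S(add(SZ, mul(SZ, SSZ))), mul(Z, SZ))
  →3  S(add(add(SZ, mul(SZ, SSZ)), mul(Z, SZ)))
  →4  S(add(S(add(Z, mul(SZ, SSZ))), mul(Z, SZ)))
  →5  S(S(add(add(Z, mul(SZ, SSZ)), mul(Z, SZ))))
  →6  S(S(add(mul(SZ, SSZ), mul(Z, SZ))))
  →7  S(S(add(add(SSZ, mul(Z, SSZ)), mul(Z, SZ))))
  →8  S(S(add(S(add(SZ, mul(Z, SSZ))), mul(Z, SZ))))
  →9  S(S(S(add(add(SZ, mul(Z, SSZ)), mul(Z, SZ)))))
  →10  S(S(S(add(S(add(Z, mul(Z, SSZ))), mul(Z, SZ)))))
  →11  S(S(S(S(add(add(Z, mul(Z, SSZ)), mul(Z, SZ))))))
  →12  S(S(S(S(add(mul(Z, SSZ), mul(Z, SZ))))))
  →13  S(S(S(S(add(Z, mul(Z, SZ))))))
  →14  S(S(S(S(mul(Z, SZ)))))
  →15  S^4(Z)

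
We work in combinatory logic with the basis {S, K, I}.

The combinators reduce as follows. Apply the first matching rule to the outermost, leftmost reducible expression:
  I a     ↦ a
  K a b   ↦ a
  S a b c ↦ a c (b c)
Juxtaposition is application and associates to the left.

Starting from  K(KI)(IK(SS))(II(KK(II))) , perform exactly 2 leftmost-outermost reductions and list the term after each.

Answer: after 2 steps: I

Working:
  start: K(KI)(IK(SS))(II(KK(II)))
  →1  KI(II(KK(II)))
  →2  I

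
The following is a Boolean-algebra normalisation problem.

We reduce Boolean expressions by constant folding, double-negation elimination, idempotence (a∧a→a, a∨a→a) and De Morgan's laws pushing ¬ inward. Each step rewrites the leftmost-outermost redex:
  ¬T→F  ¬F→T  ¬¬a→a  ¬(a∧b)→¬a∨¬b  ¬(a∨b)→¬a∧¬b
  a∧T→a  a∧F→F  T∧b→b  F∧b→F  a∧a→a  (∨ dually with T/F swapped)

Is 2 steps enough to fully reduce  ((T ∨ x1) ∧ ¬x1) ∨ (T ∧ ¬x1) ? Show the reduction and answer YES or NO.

Answer: NO — after 2 steps the term is T ∧ ¬x1, not yet normal

Derivation:
  start: ((T ∨ x1) ∧ ¬x1) ∨ (T ∧ ¬x1)
  [1] (T ∧ ¬x1) ∨ (T ∧ ¬x1)
  [2] T ∧ ¬x1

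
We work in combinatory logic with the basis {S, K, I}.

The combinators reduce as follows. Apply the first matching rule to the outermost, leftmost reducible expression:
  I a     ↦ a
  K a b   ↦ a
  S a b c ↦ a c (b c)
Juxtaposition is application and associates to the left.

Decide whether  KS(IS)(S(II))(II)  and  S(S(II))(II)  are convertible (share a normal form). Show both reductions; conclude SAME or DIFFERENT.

Answer: SAME — A ⇓ S(SI)I, B ⇓ S(SI)I

Reduction:
Term A:
  start: KS(IS)(S(II))(II)
  [1] S(S(II))(II)
  [2] S(SI)(II)
  [3] S(SI)I

Term B:
  start: S(S(II))(II)
  [1] S(SI)(II)
  [2] S(SI)I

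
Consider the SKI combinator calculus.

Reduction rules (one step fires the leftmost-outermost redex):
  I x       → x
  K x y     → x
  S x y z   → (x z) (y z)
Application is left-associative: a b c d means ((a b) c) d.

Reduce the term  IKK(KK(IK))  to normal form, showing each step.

Answer: normal form = K  (in 2 steps)

Derivation:
  start: IKK(KK(IK))
  [1] KK(KK(IK))
  [2] K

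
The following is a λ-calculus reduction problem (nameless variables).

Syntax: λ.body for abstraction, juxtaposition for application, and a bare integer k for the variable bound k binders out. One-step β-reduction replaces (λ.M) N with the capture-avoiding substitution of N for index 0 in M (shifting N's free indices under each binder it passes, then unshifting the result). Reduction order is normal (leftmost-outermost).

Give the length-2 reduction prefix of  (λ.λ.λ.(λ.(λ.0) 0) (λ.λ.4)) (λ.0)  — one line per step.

Answer: after 2 steps: λ.λ.(λ.0) (λ.λ.λ.0)

Working:
  start: (λ.λ.λ.(λ.(λ.0) 0) (λ.λ.4)) (λ.0)
  [1] λ.λ.(λ.(λ.0) 0) (λ.λ.λ.0)
  [2] λ.λ.(λ.0) (λ.λ.λ.0)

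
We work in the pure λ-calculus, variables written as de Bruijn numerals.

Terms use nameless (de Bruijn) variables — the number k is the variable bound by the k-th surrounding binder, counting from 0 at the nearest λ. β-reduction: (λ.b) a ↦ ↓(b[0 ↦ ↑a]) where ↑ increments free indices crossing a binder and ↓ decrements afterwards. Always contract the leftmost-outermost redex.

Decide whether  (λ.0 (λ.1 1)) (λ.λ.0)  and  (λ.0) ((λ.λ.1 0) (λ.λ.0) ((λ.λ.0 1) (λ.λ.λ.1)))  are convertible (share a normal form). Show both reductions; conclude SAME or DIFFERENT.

Term A:
  start: (λ.0 (λ.1 1)) (λ.λ.0)
  →1  (λ.λ.0) (λ.(λ.λ.0) (λ.λ.0))
  →2  λ.0

Term B:
  start: (λ.0) ((λ.λ.1 0) (λ.λ.0) ((λ.λ.0 1) (λ.λ.λ.1)))
  →1  (λ.λ.1 0) (λ.λ.0) ((λ.λ.0 1) (λ.λ.λ.1))
  →2  (λ.(λ.λ.0) 0) ((λ.λ.0 1) (λ.λ.λ.1))
  →3  (λ.λ.0) ((λ.λ.0 1) (λ.λ.λ.1))
  →4  λ.0

Answer: SAME — A ⇓ λ.0, B ⇓ λ.0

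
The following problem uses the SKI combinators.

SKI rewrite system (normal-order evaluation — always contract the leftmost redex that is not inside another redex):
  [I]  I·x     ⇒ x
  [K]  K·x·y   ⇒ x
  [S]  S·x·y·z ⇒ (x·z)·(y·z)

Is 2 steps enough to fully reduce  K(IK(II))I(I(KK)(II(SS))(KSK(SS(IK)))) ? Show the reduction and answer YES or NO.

  start: K(IK(II))I(I(KK)(II(SS))(KSK(SS(IK))))
  [1] IK(II)(I(KK)(II(SS))(KSK(SS(IK))))
  [2] K(II)(I(KK)(II(SS))(KSK(SS(IK))))

Answer: NO — after 2 steps the term is K(II)(I(KK)(II(SS))(KSK(SS(IK)))), not yet normal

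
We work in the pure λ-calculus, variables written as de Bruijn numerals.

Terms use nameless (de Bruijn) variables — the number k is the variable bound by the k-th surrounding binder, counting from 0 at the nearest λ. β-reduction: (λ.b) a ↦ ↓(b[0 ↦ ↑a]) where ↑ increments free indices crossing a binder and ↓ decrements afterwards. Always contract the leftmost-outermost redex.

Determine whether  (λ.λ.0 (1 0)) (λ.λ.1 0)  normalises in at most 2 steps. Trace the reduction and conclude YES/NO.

  start: (λ.λ.0 (1 0)) (λ.λ.1 0)
  [1] λ.0 ((λ.λ.1 0) 0)
  [2] λ.0 (λ.1 0)

Answer: YES — reaches normal form λ.0 (λ.1 0) in 2 ≤ 2 steps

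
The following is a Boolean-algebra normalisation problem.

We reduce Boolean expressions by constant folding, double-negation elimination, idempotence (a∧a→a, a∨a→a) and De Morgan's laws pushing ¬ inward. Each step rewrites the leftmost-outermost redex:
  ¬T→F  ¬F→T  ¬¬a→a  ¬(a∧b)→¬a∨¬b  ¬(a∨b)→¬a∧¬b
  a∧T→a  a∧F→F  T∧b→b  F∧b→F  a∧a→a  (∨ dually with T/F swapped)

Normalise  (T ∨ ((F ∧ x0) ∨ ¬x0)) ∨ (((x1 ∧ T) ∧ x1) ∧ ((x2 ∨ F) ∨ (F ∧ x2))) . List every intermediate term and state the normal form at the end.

  start: (T ∨ ((F ∧ x0) ∨ ¬x0)) ∨ (((x1 ∧ T) ∧ x1) ∧ ((x2 ∨ F) ∨ (F ∧ x2)))
  [1] T ∨ (((x1 ∧ T) ∧ x1) ∧ ((x2 ∨ F) ∨ (F ∧ x2)))
  [2] T

Answer: normal form = T  (in 2 steps)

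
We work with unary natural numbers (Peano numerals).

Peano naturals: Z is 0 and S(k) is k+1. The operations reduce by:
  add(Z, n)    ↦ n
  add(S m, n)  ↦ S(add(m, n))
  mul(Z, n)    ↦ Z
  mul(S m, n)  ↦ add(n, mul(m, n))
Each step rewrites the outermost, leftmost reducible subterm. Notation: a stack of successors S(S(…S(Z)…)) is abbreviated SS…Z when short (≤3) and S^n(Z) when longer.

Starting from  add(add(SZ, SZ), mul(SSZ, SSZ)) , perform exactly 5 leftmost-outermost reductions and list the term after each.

  start: add(add(SZ, SZ), mul(SSZ, SSZ))
  [1] add(S(add(Z, SZ)), mul(SSZ, SSZ))
  [2] S(add(add(Z, SZ), mul(SSZ, SSZ)))
  [3] S(add(SZ, mul(SSZ, SSZ)))
  [4] S(S(add(Z, mul(SSZ, SSZ))))
  [5] S(S(mul(SSZ, SSZ)))

Answer: after 5 steps: S(S(mul(SSZ, SSZ)))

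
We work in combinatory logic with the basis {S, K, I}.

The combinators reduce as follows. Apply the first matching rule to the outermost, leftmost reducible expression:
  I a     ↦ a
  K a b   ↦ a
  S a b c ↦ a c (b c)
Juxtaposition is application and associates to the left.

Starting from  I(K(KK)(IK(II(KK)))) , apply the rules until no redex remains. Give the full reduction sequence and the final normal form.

  start: I(K(KK)(IK(II(KK))))
  →1  K(KK)(IK(II(KK)))
  →2  KK

Answer: normal form = KK  (in 2 steps)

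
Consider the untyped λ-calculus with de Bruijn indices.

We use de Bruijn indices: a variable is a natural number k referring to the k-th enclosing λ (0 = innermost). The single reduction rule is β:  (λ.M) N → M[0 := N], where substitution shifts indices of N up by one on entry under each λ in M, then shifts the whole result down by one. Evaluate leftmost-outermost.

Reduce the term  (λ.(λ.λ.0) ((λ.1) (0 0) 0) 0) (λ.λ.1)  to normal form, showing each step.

Answer: normal form = λ.λ.1  (in 3 steps)

Derivation:
  start: (λ.(λ.λ.0) ((λ.1) (0 0) 0) 0) (λ.λ.1)
  [1] (λ.λ.0) ((λ.λ.λ.1) ((λ.λ.1) (λ.λ.1)) (λ.λ.1)) (λ.λ.1)
  [2] (λ.0) (λ.λ.1)
  [3] λ.λ.1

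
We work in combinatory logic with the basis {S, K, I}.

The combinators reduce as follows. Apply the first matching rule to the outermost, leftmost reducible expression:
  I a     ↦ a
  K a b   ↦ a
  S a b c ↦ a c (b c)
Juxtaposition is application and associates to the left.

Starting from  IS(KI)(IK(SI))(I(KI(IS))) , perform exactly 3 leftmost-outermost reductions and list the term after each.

Answer: after 3 steps: I(IK(SI)(I(KI(IS))))

Reduction:
  start: IS(KI)(IK(SI))(I(KI(IS)))
  [1] S(KI)(IK(SI))(I(KI(IS)))
  [2] KI(I(KI(IS)))(IK(SI)(I(KI(IS))))
  [3] I(IK(SI)(I(KI(IS))))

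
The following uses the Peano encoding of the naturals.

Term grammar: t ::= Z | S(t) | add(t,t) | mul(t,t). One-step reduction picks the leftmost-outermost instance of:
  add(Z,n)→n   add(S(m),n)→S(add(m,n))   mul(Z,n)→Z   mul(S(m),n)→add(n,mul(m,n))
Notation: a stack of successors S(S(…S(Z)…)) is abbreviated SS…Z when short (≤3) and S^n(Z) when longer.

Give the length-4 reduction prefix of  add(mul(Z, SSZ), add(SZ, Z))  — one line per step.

Answer: after 4 steps: SZ

Derivation:
  start: add(mul(Z, SSZ), add(SZ, Z))
  [1] add(Z, add(SZ, Z))
  [2] add(SZ, Z)
  [3] S(add(Z, Z))
  [4] SZ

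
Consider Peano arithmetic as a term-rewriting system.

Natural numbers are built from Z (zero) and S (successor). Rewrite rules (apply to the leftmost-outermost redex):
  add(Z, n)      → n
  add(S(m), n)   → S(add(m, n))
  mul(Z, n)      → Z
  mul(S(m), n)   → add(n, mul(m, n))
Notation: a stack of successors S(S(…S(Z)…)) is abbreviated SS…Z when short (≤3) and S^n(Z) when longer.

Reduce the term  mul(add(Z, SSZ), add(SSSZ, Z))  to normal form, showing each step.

  start: mul(add(Z, SSZ), add(SSSZ, Z))
  →1  mul(SSZ, add(SSSZ, Z))
  →2  add(add(SSSZ, Z), mul(SZ, add(SSSZ, Z)))
  →3  add(S(add(SSZ, Z)), mul(SZ, add(SSSZ, Z)))
  →4  S(add(add(SSZ, Z), mul(SZ, add(SSSZ, Z))))
  →5  S(add(S(add(SZ, Z)), mul(SZ, add(SSSZ, Z))))
  →6  S(S(add(add(SZ, Z), mul(SZ, add(SSSZ, Z)))))
  →7  S(S(add(S(add(Z, Z)), mul(SZ, add(SSSZ, Z)))))
  →8  S(S(S(add(add(Z, Z), mul(SZ, add(SSSZ, Z))))))
  →9  S(S(S(add(Z, mul(SZ, add(SSSZ, Z))))))
  →10  S(S(S(mul(SZ, add(SSSZ, Z)))))
  →11  S(S(S(add(add(SSSZ, Z), mul(Z, add(SSSZ, Z))))))
  →12  S(S(S(add(S(add(SSZ, Z)), mul(Z, add(SSSZ, Z))))))
  →13  S(S(S(S(add(add(SSZ, Z), mul(Z, add(SSSZ, Z)))))))
  →14  S(S(S(S(add(S(add(SZ, Z)), mul(Z, add(SSSZ, Z)))))))
  →15  S(S(S(S(S(add(add(SZ, Z), mul(Z, add(SSSZ, Z))))))))
  →16  S(S(S(S(S(add(S(add(Z, Z)), mul(Z, add(SSSZ, Z))))))))
  →17  S(S(S(S(S(S(add(add(Z, Z), mul(Z, add(SSSZ, Z)))))))))
  →18  S(S(S(S(S(S(add(Z, mul(Z, add(SSSZ, Z)))))))))
  →19  S(S(S(S(S(S(mul(Z, add(SSSZ, Z))))))))
  →20  S^6(Z)

Answer: normal form = S^6(Z)  (in 20 steps)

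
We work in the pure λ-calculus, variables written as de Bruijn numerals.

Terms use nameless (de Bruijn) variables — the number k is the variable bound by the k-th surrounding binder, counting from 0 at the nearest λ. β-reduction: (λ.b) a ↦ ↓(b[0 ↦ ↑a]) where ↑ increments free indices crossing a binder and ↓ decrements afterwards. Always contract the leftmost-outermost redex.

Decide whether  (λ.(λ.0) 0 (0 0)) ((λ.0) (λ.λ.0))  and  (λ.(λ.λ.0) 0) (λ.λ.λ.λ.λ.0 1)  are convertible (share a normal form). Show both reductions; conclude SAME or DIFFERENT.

Answer: SAME — A ⇓ λ.0, B ⇓ λ.0

Working:
Term A:
  start: (λ.(λ.0) 0 (0 0)) ((λ.0) (λ.λ.0))
  [1] (λ.0) ((λ.0) (λ.λ.0)) ((λ.0) (λ.λ.0) ((λ.0) (λ.λ.0)))
  [2] (λ.0) (λ.λ.0) ((λ.0) (λ.λ.0) ((λ.0) (λ.λ.0)))
  [3] (λ.λ.0) ((λ.0) (λ.λ.0) ((λ.0) (λ.λ.0)))
  [4] λ.0

Term B:
  start: (λ.(λ.λ.0) 0) (λ.λ.λ.λ.λ.0 1)
  [1] (λ.λ.0) (λ.λ.λ.λ.λ.0 1)
  [2] λ.0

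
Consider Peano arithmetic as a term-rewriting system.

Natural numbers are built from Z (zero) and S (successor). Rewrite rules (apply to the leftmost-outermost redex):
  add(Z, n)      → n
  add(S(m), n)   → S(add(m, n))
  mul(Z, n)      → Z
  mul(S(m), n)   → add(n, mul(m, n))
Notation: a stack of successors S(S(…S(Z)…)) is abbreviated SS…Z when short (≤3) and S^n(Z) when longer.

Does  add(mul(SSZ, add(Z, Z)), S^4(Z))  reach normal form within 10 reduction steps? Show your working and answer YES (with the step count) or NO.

Answer: YES — reaches normal form S^4(Z) in 8 ≤ 10 steps

Derivation:
  start: add(mul(SSZ, add(Z, Z)), S^4(Z))
  step 1: add(add(add(Z, Z), mul(SZ, add(Z, Z))), S^4(Z))
  step 2: add(add(Z, mul(SZ, add(Z, Z))), S^4(Z))
  step 3: add(mul(SZ, add(Z, Z)), S^4(Z))
  step 4: add(add(add(Z, Z), mul(Z, add(Z, Z))), S^4(Z))
  step 5: add(add(Z, mul(Z, add(Z, Z))), S^4(Z))
  step 6: add(mul(Z, add(Z, Z)), S^4(Z))
  step 7: add(Z, S^4(Z))
  step 8: S^4(Z)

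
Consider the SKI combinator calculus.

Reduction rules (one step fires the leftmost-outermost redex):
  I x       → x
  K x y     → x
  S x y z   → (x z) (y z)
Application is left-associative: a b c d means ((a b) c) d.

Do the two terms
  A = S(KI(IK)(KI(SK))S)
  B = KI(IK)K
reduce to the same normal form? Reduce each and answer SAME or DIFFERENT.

Term A:
  start: S(KI(IK)(KI(SK))S)
  →1  S(I(KI(SK))S)
  →2  S(KI(SK)S)
  →3  S(IS)
  →4  SS

Term B:
  start: KI(IK)K
  →1  IK
  →2  K

Answer: DIFFERENT — A ⇓ SS, B ⇓ K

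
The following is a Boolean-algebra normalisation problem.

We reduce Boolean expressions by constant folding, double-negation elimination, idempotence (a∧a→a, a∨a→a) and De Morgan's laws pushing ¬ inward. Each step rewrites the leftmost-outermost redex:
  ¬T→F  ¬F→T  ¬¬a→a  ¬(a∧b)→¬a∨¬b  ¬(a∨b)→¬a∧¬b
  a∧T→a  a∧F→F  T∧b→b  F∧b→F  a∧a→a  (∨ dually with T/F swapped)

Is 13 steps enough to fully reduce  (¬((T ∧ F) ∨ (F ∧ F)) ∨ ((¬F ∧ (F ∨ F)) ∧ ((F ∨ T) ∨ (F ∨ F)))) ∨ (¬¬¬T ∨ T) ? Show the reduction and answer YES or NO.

Answer: YES — reaches normal form T in 11 ≤ 13 steps

Derivation:
  start: (¬((T ∧ F) ∨ (F ∧ F)) ∨ ((¬F ∧ (F ∨ F)) ∧ ((F ∨ T) ∨ (F ∨ F)))) ∨ (¬¬¬T ∨ T)
  [1] ((¬(T ∧ F) ∧ ¬(F ∧ F)) ∨ ((¬F ∧ (F ∨ F)) ∧ ((F ∨ T) ∨ (F ∨ F)))) ∨ (¬¬¬T ∨ T)
  [2] (((¬T ∨ ¬F) ∧ ¬(F ∧ F)) ∨ ((¬F ∧ (F ∨ F)) ∧ ((F ∨ T) ∨ (F ∨ F)))) ∨ (¬¬¬T ∨ T)
  [3] (((F ∨ ¬F) ∧ ¬(F ∧ F)) ∨ ((¬F ∧ (F ∨ F)) ∧ ((F ∨ T) ∨ (F ∨ F)))) ∨ (¬¬¬T ∨ T)
  [4] ((¬F ∧ ¬(F ∧ F)) ∨ ((¬F ∧ (F ∨ F)) ∧ ((F ∨ T) ∨ (F ∨ F)))) ∨ (¬¬¬T ∨ T)
  [5] ((T ∧ ¬(F ∧ F)) ∨ ((¬F ∧ (F ∨ F)) ∧ ((F ∨ T) ∨ (F ∨ F)))) ∨ (¬¬¬T ∨ T)
  [6] (¬(F ∧ F) ∨ ((¬F ∧ (F ∨ F)) ∧ ((F ∨ T) ∨ (F ∨ F)))) ∨ (¬¬¬T ∨ T)
  [7] ((¬F ∨ ¬F) ∨ ((¬F ∧ (F ∨ F)) ∧ ((F ∨ T) ∨ (F ∨ F)))) ∨ (¬¬¬T ∨ T)
  [8] (¬F ∨ ((¬F ∧ (F ∨ F)) ∧ ((F ∨ T) ∨ (F ∨ F)))) ∨ (¬¬¬T ∨ T)
  [9] (T ∨ ((¬F ∧ (F ∨ F)) ∧ ((F ∨ T) ∨ (F ∨ F)))) ∨ (¬¬¬T ∨ T)
  [10] T ∨ (¬¬¬T ∨ T)
  [11] T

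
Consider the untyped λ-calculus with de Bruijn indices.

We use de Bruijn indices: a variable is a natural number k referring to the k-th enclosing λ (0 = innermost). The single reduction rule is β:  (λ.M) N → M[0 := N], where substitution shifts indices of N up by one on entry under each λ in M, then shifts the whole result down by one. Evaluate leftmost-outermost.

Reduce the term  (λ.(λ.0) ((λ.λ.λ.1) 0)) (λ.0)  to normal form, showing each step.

Answer: normal form = λ.λ.1  (in 3 steps)

Working:
  start: (λ.(λ.0) ((λ.λ.λ.1) 0)) (λ.0)
  →1  (λ.0) ((λ.λ.λ.1) (λ.0))
  →2  (λ.λ.λ.1) (λ.0)
  →3  λ.λ.1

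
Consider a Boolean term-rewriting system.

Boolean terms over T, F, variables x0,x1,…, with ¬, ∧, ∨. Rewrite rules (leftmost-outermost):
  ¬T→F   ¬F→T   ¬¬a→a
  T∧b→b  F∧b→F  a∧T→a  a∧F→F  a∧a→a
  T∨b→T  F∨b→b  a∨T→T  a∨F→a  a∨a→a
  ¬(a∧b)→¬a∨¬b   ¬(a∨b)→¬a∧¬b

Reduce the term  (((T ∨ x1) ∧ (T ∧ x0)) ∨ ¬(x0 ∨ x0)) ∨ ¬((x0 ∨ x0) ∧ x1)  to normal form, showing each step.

Answer: normal form = (x0 ∨ ¬x0) ∨ (¬x0 ∨ ¬x1)  (in 8 steps)

Working:
  start: (((T ∨ x1) ∧ (T ∧ x0)) ∨ ¬(x0 ∨ x0)) ∨ ¬((x0 ∨ x0) ∧ x1)
  [1] ((T ∧ (T ∧ x0)) ∨ ¬(x0 ∨ x0)) ∨ ¬((x0 ∨ x0) ∧ x1)
  [2] ((T ∧ x0) ∨ ¬(x0 ∨ x0)) ∨ ¬((x0 ∨ x0) ∧ x1)
  [3] (x0 ∨ ¬(x0 ∨ x0)) ∨ ¬((x0 ∨ x0) ∧ x1)
  [4] (x0 ∨ (¬x0 ∧ ¬x0)) ∨ ¬((x0 ∨ x0) ∧ x1)
  [5] (x0 ∨ ¬x0) ∨ ¬((x0 ∨ x0) ∧ x1)
  [6] (x0 ∨ ¬x0) ∨ (¬(x0 ∨ x0) ∨ ¬x1)
  [7] (x0 ∨ ¬x0) ∨ ((¬x0 ∧ ¬x0) ∨ ¬x1)
  [8] (x0 ∨ ¬x0) ∨ (¬x0 ∨ ¬x1)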